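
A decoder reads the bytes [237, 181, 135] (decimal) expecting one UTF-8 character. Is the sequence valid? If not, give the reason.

Structurally a 3-byte sequence; payload = 0xDD47.
But 0xDD47 is in U+D800–U+DFFF, the surrogate range. Surrogates are not Unicode scalar values and are forbidden in UTF-8.

invalid (encodes a surrogate (U+D800–U+DFFF))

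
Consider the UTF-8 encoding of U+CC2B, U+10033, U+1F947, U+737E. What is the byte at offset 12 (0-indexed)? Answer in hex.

0x8D

U+CC2B → 3-byte form EC B0 AB at offsets 0–2.
U+10033 → 4-byte form F0 90 80 B3 at offsets 3–6.
U+1F947 → 4-byte form F0 9F A5 87 at offsets 7–10.
U+737E → 3-byte form E7 8D BE at offsets 11–13.
Offset 12 falls in char 4's range; it's byte 2 of E7 8D BE = 0x8D.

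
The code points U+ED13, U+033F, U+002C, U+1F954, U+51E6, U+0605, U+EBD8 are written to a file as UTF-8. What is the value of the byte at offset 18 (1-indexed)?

0x98

1-indexed offset 18 is 0-indexed offset 17.
U+ED13 → 3-byte form EE B4 93 at offsets 0–2.
U+033F → 2-byte form CC BF at offsets 3–4.
U+002C → 1-byte form 2C at offsets 5–5.
U+1F954 → 4-byte form F0 9F A5 94 at offsets 6–9.
U+51E6 → 3-byte form E5 87 A6 at offsets 10–12.
U+0605 → 2-byte form D8 85 at offsets 13–14.
U+EBD8 → 3-byte form EE AF 98 at offsets 15–17.
Offset 17 falls in char 7's range; it's byte 3 of EE AF 98 = 0x98.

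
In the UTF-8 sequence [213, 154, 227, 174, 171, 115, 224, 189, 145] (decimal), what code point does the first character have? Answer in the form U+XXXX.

U+055A

Offset 0: leading byte 0xD5 = 11010101 → 2-byte char #1 = D5 9A.
Leading byte 0xD5 = 11010101 matches 110xxxxx → 2-byte sequence.
Byte 1: 0xD5 = 11010101, payload 10101 (5 bits).
Byte 2: 0x9A = 10011010 (10xxxxxx ✓), payload 011010.
Concatenate: 10101011010 = 0x55A (11 bits → U+055A).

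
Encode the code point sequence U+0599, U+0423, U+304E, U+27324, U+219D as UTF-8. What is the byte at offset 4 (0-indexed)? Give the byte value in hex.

0xE3

U+0599 → 2-byte form D6 99 at offsets 0–1.
U+0423 → 2-byte form D0 A3 at offsets 2–3.
U+304E → 3-byte form E3 81 8E at offsets 4–6.
Offset 4 falls in char 3's range; it's byte 1 of E3 81 8E = 0xE3.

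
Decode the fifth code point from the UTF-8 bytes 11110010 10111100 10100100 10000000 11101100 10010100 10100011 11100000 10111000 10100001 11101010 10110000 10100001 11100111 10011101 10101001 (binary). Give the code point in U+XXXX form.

U+7769

Offset 0: leading byte 0xF2 = 11110010 → 4-byte char #1 = F2 BC A4 80.
Offset 4: leading byte 0xEC = 11101100 → 3-byte char #2 = EC 94 A3.
Offset 7: leading byte 0xE0 = 11100000 → 3-byte char #3 = E0 B8 A1.
Offset 10: leading byte 0xEA = 11101010 → 3-byte char #4 = EA B0 A1.
Offset 13: leading byte 0xE7 = 11100111 → 3-byte char #5 = E7 9D A9.
Leading byte 0xE7 = 11100111 matches 1110xxxx → 3-byte sequence.
Byte 1: 0xE7 = 11100111, payload 0111 (4 bits).
Byte 2: 0x9D = 10011101 (10xxxxxx ✓), payload 011101.
Byte 3: 0xA9 = 10101001 (10xxxxxx ✓), payload 101001.
Concatenate: 0111011101101001 = 0x7769 (16 bits → U+7769).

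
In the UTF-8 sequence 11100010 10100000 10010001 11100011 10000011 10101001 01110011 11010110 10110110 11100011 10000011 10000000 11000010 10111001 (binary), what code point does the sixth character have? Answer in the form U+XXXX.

U+00B9

Offset 0: leading byte 0xE2 = 11100010 → 3-byte char #1 = E2 A0 91.
Offset 3: leading byte 0xE3 = 11100011 → 3-byte char #2 = E3 83 A9.
Offset 6: leading byte 0x73 = 01110011 → 1-byte char #3 = 73.
Offset 7: leading byte 0xD6 = 11010110 → 2-byte char #4 = D6 B6.
Offset 9: leading byte 0xE3 = 11100011 → 3-byte char #5 = E3 83 80.
Offset 12: leading byte 0xC2 = 11000010 → 2-byte char #6 = C2 B9.
Leading byte 0xC2 = 11000010 matches 110xxxxx → 2-byte sequence.
Byte 1: 0xC2 = 11000010, payload 00010 (5 bits).
Byte 2: 0xB9 = 10111001 (10xxxxxx ✓), payload 111001.
Concatenate: 00010111001 = 0xB9 (11 bits → U+00B9).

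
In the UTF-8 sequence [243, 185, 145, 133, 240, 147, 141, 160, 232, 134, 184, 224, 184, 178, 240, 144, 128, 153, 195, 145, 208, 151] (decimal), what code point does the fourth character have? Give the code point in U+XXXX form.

U+0E32

Offset 0: leading byte 0xF3 = 11110011 → 4-byte char #1 = F3 B9 91 85.
Offset 4: leading byte 0xF0 = 11110000 → 4-byte char #2 = F0 93 8D A0.
Offset 8: leading byte 0xE8 = 11101000 → 3-byte char #3 = E8 86 B8.
Offset 11: leading byte 0xE0 = 11100000 → 3-byte char #4 = E0 B8 B2.
Leading byte 0xE0 = 11100000 matches 1110xxxx → 3-byte sequence.
Byte 1: 0xE0 = 11100000, payload 0000 (4 bits).
Byte 2: 0xB8 = 10111000 (10xxxxxx ✓), payload 111000.
Byte 3: 0xB2 = 10110010 (10xxxxxx ✓), payload 110010.
Concatenate: 0000111000110010 = 0xE32 (16 bits → U+0E32).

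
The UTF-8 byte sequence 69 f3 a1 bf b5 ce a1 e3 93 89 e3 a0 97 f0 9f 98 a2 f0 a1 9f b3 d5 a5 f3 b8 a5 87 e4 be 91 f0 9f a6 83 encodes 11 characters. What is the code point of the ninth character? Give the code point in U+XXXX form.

U+F8947

Offset 0: leading byte 0x69 = 01101001 → 1-byte char #1 = 69.
Offset 1: leading byte 0xF3 = 11110011 → 4-byte char #2 = F3 A1 BF B5.
Offset 5: leading byte 0xCE = 11001110 → 2-byte char #3 = CE A1.
Offset 7: leading byte 0xE3 = 11100011 → 3-byte char #4 = E3 93 89.
Offset 10: leading byte 0xE3 = 11100011 → 3-byte char #5 = E3 A0 97.
Offset 13: leading byte 0xF0 = 11110000 → 4-byte char #6 = F0 9F 98 A2.
Offset 17: leading byte 0xF0 = 11110000 → 4-byte char #7 = F0 A1 9F B3.
Offset 21: leading byte 0xD5 = 11010101 → 2-byte char #8 = D5 A5.
Offset 23: leading byte 0xF3 = 11110011 → 4-byte char #9 = F3 B8 A5 87.
Leading byte 0xF3 = 11110011 matches 11110xxx → 4-byte sequence.
Byte 1: 0xF3 = 11110011, payload 011 (3 bits).
Byte 2: 0xB8 = 10111000 (10xxxxxx ✓), payload 111000.
Byte 3: 0xA5 = 10100101 (10xxxxxx ✓), payload 100101.
Byte 4: 0x87 = 10000111 (10xxxxxx ✓), payload 000111.
Concatenate: 011111000100101000111 = 0xF8947 (21 bits → U+F8947).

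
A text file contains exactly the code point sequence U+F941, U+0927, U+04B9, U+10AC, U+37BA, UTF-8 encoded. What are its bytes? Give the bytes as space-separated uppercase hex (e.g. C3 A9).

U+F941: 3-byte form → EF A5 81.
U+0927: 3-byte form → E0 A4 A7.
U+04B9: 2-byte form → D2 B9.
U+10AC: 3-byte form → E1 82 AC.
U+37BA: 3-byte form → E3 9E BA.
Concatenated (14 bytes): EF A5 81 E0 A4 A7 D2 B9 E1 82 AC E3 9E BA.

EF A5 81 E0 A4 A7 D2 B9 E1 82 AC E3 9E BA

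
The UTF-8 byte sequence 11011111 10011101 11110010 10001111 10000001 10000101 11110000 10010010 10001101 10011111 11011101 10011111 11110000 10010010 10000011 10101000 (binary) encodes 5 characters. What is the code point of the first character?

Offset 0: leading byte 0xDF = 11011111 → 2-byte char #1 = DF 9D.
Leading byte 0xDF = 11011111 matches 110xxxxx → 2-byte sequence.
Byte 1: 0xDF = 11011111, payload 11111 (5 bits).
Byte 2: 0x9D = 10011101 (10xxxxxx ✓), payload 011101.
Concatenate: 11111011101 = 0x7DD (11 bits → U+07DD).

U+07DD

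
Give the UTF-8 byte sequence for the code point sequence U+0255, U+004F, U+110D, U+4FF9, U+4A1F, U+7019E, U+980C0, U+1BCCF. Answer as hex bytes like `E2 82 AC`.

C9 95 4F E1 84 8D E4 BF B9 E4 A8 9F F1 B0 86 9E F2 98 83 80 F0 9B B3 8F

U+0255: 2-byte form → C9 95.
U+004F: 1-byte form → 4F.
U+110D: 3-byte form → E1 84 8D.
U+4FF9: 3-byte form → E4 BF B9.
U+4A1F: 3-byte form → E4 A8 9F.
U+7019E: 4-byte form → F1 B0 86 9E.
U+980C0: 4-byte form → F2 98 83 80.
U+1BCCF: 4-byte form → F0 9B B3 8F.
Concatenated (24 bytes): C9 95 4F E1 84 8D E4 BF B9 E4 A8 9F F1 B0 86 9E F2 98 83 80 F0 9B B3 8F.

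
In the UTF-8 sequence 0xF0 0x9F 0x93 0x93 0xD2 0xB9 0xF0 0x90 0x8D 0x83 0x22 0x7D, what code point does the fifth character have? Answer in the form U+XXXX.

Offset 0: leading byte 0xF0 = 11110000 → 4-byte char #1 = F0 9F 93 93.
Offset 4: leading byte 0xD2 = 11010010 → 2-byte char #2 = D2 B9.
Offset 6: leading byte 0xF0 = 11110000 → 4-byte char #3 = F0 90 8D 83.
Offset 10: leading byte 0x22 = 00100010 → 1-byte char #4 = 22.
Offset 11: leading byte 0x7D = 01111101 → 1-byte char #5 = 7D.
Leading byte 0x7D = 01111101 matches 0xxxxxxx → 1-byte sequence.
Byte 1: 0x7D = 01111101, payload 1111101 (7 bits).
Concatenate: 1111101 = 0x7D (7 bits → U+007D).

U+007D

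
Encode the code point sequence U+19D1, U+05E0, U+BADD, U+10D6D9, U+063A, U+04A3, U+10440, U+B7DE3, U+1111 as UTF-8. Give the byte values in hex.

U+19D1: 3-byte form → E1 A7 91.
U+05E0: 2-byte form → D7 A0.
U+BADD: 3-byte form → EB AB 9D.
U+10D6D9: 4-byte form → F4 8D 9B 99.
U+063A: 2-byte form → D8 BA.
U+04A3: 2-byte form → D2 A3.
U+10440: 4-byte form → F0 90 91 80.
U+B7DE3: 4-byte form → F2 B7 B7 A3.
U+1111: 3-byte form → E1 84 91.
Concatenated (27 bytes): E1 A7 91 D7 A0 EB AB 9D F4 8D 9B 99 D8 BA D2 A3 F0 90 91 80 F2 B7 B7 A3 E1 84 91.

E1 A7 91 D7 A0 EB AB 9D F4 8D 9B 99 D8 BA D2 A3 F0 90 91 80 F2 B7 B7 A3 E1 84 91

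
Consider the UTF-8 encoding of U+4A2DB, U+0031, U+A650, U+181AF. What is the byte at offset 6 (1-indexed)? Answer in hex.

0xEA

1-indexed offset 6 is 0-indexed offset 5.
U+4A2DB → 4-byte form F1 8A 8B 9B at offsets 0–3.
U+0031 → 1-byte form 31 at offsets 4–4.
U+A650 → 3-byte form EA 99 90 at offsets 5–7.
Offset 5 falls in char 3's range; it's byte 1 of EA 99 90 = 0xEA.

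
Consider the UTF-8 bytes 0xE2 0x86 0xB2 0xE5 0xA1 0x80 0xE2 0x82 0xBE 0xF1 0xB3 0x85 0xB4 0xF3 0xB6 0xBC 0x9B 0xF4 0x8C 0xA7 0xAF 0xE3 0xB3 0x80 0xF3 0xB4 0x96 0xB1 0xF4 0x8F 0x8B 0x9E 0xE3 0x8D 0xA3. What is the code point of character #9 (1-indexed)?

U+10F2DE

Offset 0: leading byte 0xE2 = 11100010 → 3-byte char #1 = E2 86 B2.
Offset 3: leading byte 0xE5 = 11100101 → 3-byte char #2 = E5 A1 80.
Offset 6: leading byte 0xE2 = 11100010 → 3-byte char #3 = E2 82 BE.
Offset 9: leading byte 0xF1 = 11110001 → 4-byte char #4 = F1 B3 85 B4.
Offset 13: leading byte 0xF3 = 11110011 → 4-byte char #5 = F3 B6 BC 9B.
Offset 17: leading byte 0xF4 = 11110100 → 4-byte char #6 = F4 8C A7 AF.
Offset 21: leading byte 0xE3 = 11100011 → 3-byte char #7 = E3 B3 80.
Offset 24: leading byte 0xF3 = 11110011 → 4-byte char #8 = F3 B4 96 B1.
Offset 28: leading byte 0xF4 = 11110100 → 4-byte char #9 = F4 8F 8B 9E.
Leading byte 0xF4 = 11110100 matches 11110xxx → 4-byte sequence.
Byte 1: 0xF4 = 11110100, payload 100 (3 bits).
Byte 2: 0x8F = 10001111 (10xxxxxx ✓), payload 001111.
Byte 3: 0x8B = 10001011 (10xxxxxx ✓), payload 001011.
Byte 4: 0x9E = 10011110 (10xxxxxx ✓), payload 011110.
Concatenate: 100001111001011011110 = 0x10F2DE (21 bits → U+10F2DE).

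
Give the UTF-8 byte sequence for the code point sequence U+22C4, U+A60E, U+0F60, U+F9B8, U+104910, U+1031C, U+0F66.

E2 8B 84 EA 98 8E E0 BD A0 EF A6 B8 F4 84 A4 90 F0 90 8C 9C E0 BD A6

U+22C4: 3-byte form → E2 8B 84.
U+A60E: 3-byte form → EA 98 8E.
U+0F60: 3-byte form → E0 BD A0.
U+F9B8: 3-byte form → EF A6 B8.
U+104910: 4-byte form → F4 84 A4 90.
U+1031C: 4-byte form → F0 90 8C 9C.
U+0F66: 3-byte form → E0 BD A6.
Concatenated (23 bytes): E2 8B 84 EA 98 8E E0 BD A0 EF A6 B8 F4 84 A4 90 F0 90 8C 9C E0 BD A6.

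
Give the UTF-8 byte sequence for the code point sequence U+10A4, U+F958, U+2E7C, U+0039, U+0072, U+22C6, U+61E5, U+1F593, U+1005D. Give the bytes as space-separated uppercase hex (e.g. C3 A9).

E1 82 A4 EF A5 98 E2 B9 BC 39 72 E2 8B 86 E6 87 A5 F0 9F 96 93 F0 90 81 9D

U+10A4: 3-byte form → E1 82 A4.
U+F958: 3-byte form → EF A5 98.
U+2E7C: 3-byte form → E2 B9 BC.
U+0039: 1-byte form → 39.
U+0072: 1-byte form → 72.
U+22C6: 3-byte form → E2 8B 86.
U+61E5: 3-byte form → E6 87 A5.
U+1F593: 4-byte form → F0 9F 96 93.
U+1005D: 4-byte form → F0 90 81 9D.
Concatenated (25 bytes): E1 82 A4 EF A5 98 E2 B9 BC 39 72 E2 8B 86 E6 87 A5 F0 9F 96 93 F0 90 81 9D.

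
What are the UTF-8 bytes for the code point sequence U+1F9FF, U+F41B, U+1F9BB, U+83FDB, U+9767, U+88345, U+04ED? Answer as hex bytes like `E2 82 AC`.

U+1F9FF: 4-byte form → F0 9F A7 BF.
U+F41B: 3-byte form → EF 90 9B.
U+1F9BB: 4-byte form → F0 9F A6 BB.
U+83FDB: 4-byte form → F2 83 BF 9B.
U+9767: 3-byte form → E9 9D A7.
U+88345: 4-byte form → F2 88 8D 85.
U+04ED: 2-byte form → D3 AD.
Concatenated (24 bytes): F0 9F A7 BF EF 90 9B F0 9F A6 BB F2 83 BF 9B E9 9D A7 F2 88 8D 85 D3 AD.

F0 9F A7 BF EF 90 9B F0 9F A6 BB F2 83 BF 9B E9 9D A7 F2 88 8D 85 D3 AD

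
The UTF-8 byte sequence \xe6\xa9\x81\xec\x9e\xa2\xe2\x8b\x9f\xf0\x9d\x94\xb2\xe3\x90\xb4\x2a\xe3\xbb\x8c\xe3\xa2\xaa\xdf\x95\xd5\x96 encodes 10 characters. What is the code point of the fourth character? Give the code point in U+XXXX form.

U+1D532

Offset 0: leading byte 0xE6 = 11100110 → 3-byte char #1 = E6 A9 81.
Offset 3: leading byte 0xEC = 11101100 → 3-byte char #2 = EC 9E A2.
Offset 6: leading byte 0xE2 = 11100010 → 3-byte char #3 = E2 8B 9F.
Offset 9: leading byte 0xF0 = 11110000 → 4-byte char #4 = F0 9D 94 B2.
Leading byte 0xF0 = 11110000 matches 11110xxx → 4-byte sequence.
Byte 1: 0xF0 = 11110000, payload 000 (3 bits).
Byte 2: 0x9D = 10011101 (10xxxxxx ✓), payload 011101.
Byte 3: 0x94 = 10010100 (10xxxxxx ✓), payload 010100.
Byte 4: 0xB2 = 10110010 (10xxxxxx ✓), payload 110010.
Concatenate: 000011101010100110010 = 0x1D532 (21 bits → U+1D532).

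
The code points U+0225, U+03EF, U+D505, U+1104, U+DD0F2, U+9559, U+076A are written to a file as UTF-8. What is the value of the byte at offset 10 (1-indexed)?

0x84

1-indexed offset 10 is 0-indexed offset 9.
U+0225 → 2-byte form C8 A5 at offsets 0–1.
U+03EF → 2-byte form CF AF at offsets 2–3.
U+D505 → 3-byte form ED 94 85 at offsets 4–6.
U+1104 → 3-byte form E1 84 84 at offsets 7–9.
Offset 9 falls in char 4's range; it's byte 3 of E1 84 84 = 0x84.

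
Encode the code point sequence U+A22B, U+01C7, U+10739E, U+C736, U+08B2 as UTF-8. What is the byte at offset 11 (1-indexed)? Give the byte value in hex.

0x9C

1-indexed offset 11 is 0-indexed offset 10.
U+A22B → 3-byte form EA 88 AB at offsets 0–2.
U+01C7 → 2-byte form C7 87 at offsets 3–4.
U+10739E → 4-byte form F4 87 8E 9E at offsets 5–8.
U+C736 → 3-byte form EC 9C B6 at offsets 9–11.
Offset 10 falls in char 4's range; it's byte 2 of EC 9C B6 = 0x9C.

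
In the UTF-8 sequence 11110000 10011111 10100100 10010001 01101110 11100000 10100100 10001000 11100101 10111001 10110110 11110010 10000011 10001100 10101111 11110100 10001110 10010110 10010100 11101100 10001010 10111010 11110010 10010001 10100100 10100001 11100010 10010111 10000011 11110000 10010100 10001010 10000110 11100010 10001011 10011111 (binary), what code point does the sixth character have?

Offset 0: leading byte 0xF0 = 11110000 → 4-byte char #1 = F0 9F A4 91.
Offset 4: leading byte 0x6E = 01101110 → 1-byte char #2 = 6E.
Offset 5: leading byte 0xE0 = 11100000 → 3-byte char #3 = E0 A4 88.
Offset 8: leading byte 0xE5 = 11100101 → 3-byte char #4 = E5 B9 B6.
Offset 11: leading byte 0xF2 = 11110010 → 4-byte char #5 = F2 83 8C AF.
Offset 15: leading byte 0xF4 = 11110100 → 4-byte char #6 = F4 8E 96 94.
Leading byte 0xF4 = 11110100 matches 11110xxx → 4-byte sequence.
Byte 1: 0xF4 = 11110100, payload 100 (3 bits).
Byte 2: 0x8E = 10001110 (10xxxxxx ✓), payload 001110.
Byte 3: 0x96 = 10010110 (10xxxxxx ✓), payload 010110.
Byte 4: 0x94 = 10010100 (10xxxxxx ✓), payload 010100.
Concatenate: 100001110010110010100 = 0x10E594 (21 bits → U+10E594).

U+10E594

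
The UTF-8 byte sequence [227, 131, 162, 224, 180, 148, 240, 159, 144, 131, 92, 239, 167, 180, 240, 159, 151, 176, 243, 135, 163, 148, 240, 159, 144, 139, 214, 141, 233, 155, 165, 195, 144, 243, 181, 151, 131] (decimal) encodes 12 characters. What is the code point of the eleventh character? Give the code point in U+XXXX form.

Offset 0: leading byte 0xE3 = 11100011 → 3-byte char #1 = E3 83 A2.
Offset 3: leading byte 0xE0 = 11100000 → 3-byte char #2 = E0 B4 94.
Offset 6: leading byte 0xF0 = 11110000 → 4-byte char #3 = F0 9F 90 83.
Offset 10: leading byte 0x5C = 01011100 → 1-byte char #4 = 5C.
Offset 11: leading byte 0xEF = 11101111 → 3-byte char #5 = EF A7 B4.
Offset 14: leading byte 0xF0 = 11110000 → 4-byte char #6 = F0 9F 97 B0.
Offset 18: leading byte 0xF3 = 11110011 → 4-byte char #7 = F3 87 A3 94.
Offset 22: leading byte 0xF0 = 11110000 → 4-byte char #8 = F0 9F 90 8B.
Offset 26: leading byte 0xD6 = 11010110 → 2-byte char #9 = D6 8D.
Offset 28: leading byte 0xE9 = 11101001 → 3-byte char #10 = E9 9B A5.
Offset 31: leading byte 0xC3 = 11000011 → 2-byte char #11 = C3 90.
Leading byte 0xC3 = 11000011 matches 110xxxxx → 2-byte sequence.
Byte 1: 0xC3 = 11000011, payload 00011 (5 bits).
Byte 2: 0x90 = 10010000 (10xxxxxx ✓), payload 010000.
Concatenate: 00011010000 = 0xD0 (11 bits → U+00D0).

U+00D0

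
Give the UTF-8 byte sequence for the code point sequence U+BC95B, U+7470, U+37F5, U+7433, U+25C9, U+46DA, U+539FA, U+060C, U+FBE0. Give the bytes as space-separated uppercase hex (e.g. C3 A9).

F2 BC A5 9B E7 91 B0 E3 9F B5 E7 90 B3 E2 97 89 E4 9B 9A F1 93 A7 BA D8 8C EF AF A0

U+BC95B: 4-byte form → F2 BC A5 9B.
U+7470: 3-byte form → E7 91 B0.
U+37F5: 3-byte form → E3 9F B5.
U+7433: 3-byte form → E7 90 B3.
U+25C9: 3-byte form → E2 97 89.
U+46DA: 3-byte form → E4 9B 9A.
U+539FA: 4-byte form → F1 93 A7 BA.
U+060C: 2-byte form → D8 8C.
U+FBE0: 3-byte form → EF AF A0.
Concatenated (28 bytes): F2 BC A5 9B E7 91 B0 E3 9F B5 E7 90 B3 E2 97 89 E4 9B 9A F1 93 A7 BA D8 8C EF AF A0.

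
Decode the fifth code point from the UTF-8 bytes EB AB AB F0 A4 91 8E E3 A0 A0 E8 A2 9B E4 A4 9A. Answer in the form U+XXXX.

Offset 0: leading byte 0xEB = 11101011 → 3-byte char #1 = EB AB AB.
Offset 3: leading byte 0xF0 = 11110000 → 4-byte char #2 = F0 A4 91 8E.
Offset 7: leading byte 0xE3 = 11100011 → 3-byte char #3 = E3 A0 A0.
Offset 10: leading byte 0xE8 = 11101000 → 3-byte char #4 = E8 A2 9B.
Offset 13: leading byte 0xE4 = 11100100 → 3-byte char #5 = E4 A4 9A.
Leading byte 0xE4 = 11100100 matches 1110xxxx → 3-byte sequence.
Byte 1: 0xE4 = 11100100, payload 0100 (4 bits).
Byte 2: 0xA4 = 10100100 (10xxxxxx ✓), payload 100100.
Byte 3: 0x9A = 10011010 (10xxxxxx ✓), payload 011010.
Concatenate: 0100100100011010 = 0x491A (16 bits → U+491A).

U+491A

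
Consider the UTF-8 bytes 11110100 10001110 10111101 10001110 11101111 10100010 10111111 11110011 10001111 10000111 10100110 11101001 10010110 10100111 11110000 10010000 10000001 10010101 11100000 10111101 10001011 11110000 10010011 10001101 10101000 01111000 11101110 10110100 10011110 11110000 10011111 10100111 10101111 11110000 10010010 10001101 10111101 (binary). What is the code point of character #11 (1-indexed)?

Offset 0: leading byte 0xF4 = 11110100 → 4-byte char #1 = F4 8E BD 8E.
Offset 4: leading byte 0xEF = 11101111 → 3-byte char #2 = EF A2 BF.
Offset 7: leading byte 0xF3 = 11110011 → 4-byte char #3 = F3 8F 87 A6.
Offset 11: leading byte 0xE9 = 11101001 → 3-byte char #4 = E9 96 A7.
Offset 14: leading byte 0xF0 = 11110000 → 4-byte char #5 = F0 90 81 95.
Offset 18: leading byte 0xE0 = 11100000 → 3-byte char #6 = E0 BD 8B.
Offset 21: leading byte 0xF0 = 11110000 → 4-byte char #7 = F0 93 8D A8.
Offset 25: leading byte 0x78 = 01111000 → 1-byte char #8 = 78.
Offset 26: leading byte 0xEE = 11101110 → 3-byte char #9 = EE B4 9E.
Offset 29: leading byte 0xF0 = 11110000 → 4-byte char #10 = F0 9F A7 AF.
Offset 33: leading byte 0xF0 = 11110000 → 4-byte char #11 = F0 92 8D BD.
Leading byte 0xF0 = 11110000 matches 11110xxx → 4-byte sequence.
Byte 1: 0xF0 = 11110000, payload 000 (3 bits).
Byte 2: 0x92 = 10010010 (10xxxxxx ✓), payload 010010.
Byte 3: 0x8D = 10001101 (10xxxxxx ✓), payload 001101.
Byte 4: 0xBD = 10111101 (10xxxxxx ✓), payload 111101.
Concatenate: 000010010001101111101 = 0x1237D (21 bits → U+1237D).

U+1237D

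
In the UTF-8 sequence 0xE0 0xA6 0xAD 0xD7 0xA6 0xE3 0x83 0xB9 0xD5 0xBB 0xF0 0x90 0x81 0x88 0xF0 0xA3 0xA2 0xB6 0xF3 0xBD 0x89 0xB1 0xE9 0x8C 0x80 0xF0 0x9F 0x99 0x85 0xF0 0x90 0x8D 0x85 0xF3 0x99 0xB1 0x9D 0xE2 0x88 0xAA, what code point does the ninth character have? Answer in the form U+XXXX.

Offset 0: leading byte 0xE0 = 11100000 → 3-byte char #1 = E0 A6 AD.
Offset 3: leading byte 0xD7 = 11010111 → 2-byte char #2 = D7 A6.
Offset 5: leading byte 0xE3 = 11100011 → 3-byte char #3 = E3 83 B9.
Offset 8: leading byte 0xD5 = 11010101 → 2-byte char #4 = D5 BB.
Offset 10: leading byte 0xF0 = 11110000 → 4-byte char #5 = F0 90 81 88.
Offset 14: leading byte 0xF0 = 11110000 → 4-byte char #6 = F0 A3 A2 B6.
Offset 18: leading byte 0xF3 = 11110011 → 4-byte char #7 = F3 BD 89 B1.
Offset 22: leading byte 0xE9 = 11101001 → 3-byte char #8 = E9 8C 80.
Offset 25: leading byte 0xF0 = 11110000 → 4-byte char #9 = F0 9F 99 85.
Leading byte 0xF0 = 11110000 matches 11110xxx → 4-byte sequence.
Byte 1: 0xF0 = 11110000, payload 000 (3 bits).
Byte 2: 0x9F = 10011111 (10xxxxxx ✓), payload 011111.
Byte 3: 0x99 = 10011001 (10xxxxxx ✓), payload 011001.
Byte 4: 0x85 = 10000101 (10xxxxxx ✓), payload 000101.
Concatenate: 000011111011001000101 = 0x1F645 (21 bits → U+1F645).

U+1F645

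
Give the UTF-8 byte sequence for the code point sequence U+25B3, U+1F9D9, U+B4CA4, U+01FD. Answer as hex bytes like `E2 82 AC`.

U+25B3: 3-byte form → E2 96 B3.
U+1F9D9: 4-byte form → F0 9F A7 99.
U+B4CA4: 4-byte form → F2 B4 B2 A4.
U+01FD: 2-byte form → C7 BD.
Concatenated (13 bytes): E2 96 B3 F0 9F A7 99 F2 B4 B2 A4 C7 BD.

E2 96 B3 F0 9F A7 99 F2 B4 B2 A4 C7 BD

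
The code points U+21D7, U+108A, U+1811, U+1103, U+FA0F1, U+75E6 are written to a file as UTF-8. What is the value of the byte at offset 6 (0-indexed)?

0xE1

U+21D7 → 3-byte form E2 87 97 at offsets 0–2.
U+108A → 3-byte form E1 82 8A at offsets 3–5.
U+1811 → 3-byte form E1 A0 91 at offsets 6–8.
Offset 6 falls in char 3's range; it's byte 1 of E1 A0 91 = 0xE1.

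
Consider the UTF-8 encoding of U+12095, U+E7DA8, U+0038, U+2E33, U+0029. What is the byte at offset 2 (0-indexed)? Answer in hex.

U+12095 → 4-byte form F0 92 82 95 at offsets 0–3.
Offset 2 falls in char 1's range; it's byte 3 of F0 92 82 95 = 0x82.

0x82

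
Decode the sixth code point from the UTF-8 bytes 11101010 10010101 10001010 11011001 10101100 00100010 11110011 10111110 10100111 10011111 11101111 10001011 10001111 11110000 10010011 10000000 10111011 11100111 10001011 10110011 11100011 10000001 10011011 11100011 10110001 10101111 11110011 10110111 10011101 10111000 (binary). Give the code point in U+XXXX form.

U+1303B

Offset 0: leading byte 0xEA = 11101010 → 3-byte char #1 = EA 95 8A.
Offset 3: leading byte 0xD9 = 11011001 → 2-byte char #2 = D9 AC.
Offset 5: leading byte 0x22 = 00100010 → 1-byte char #3 = 22.
Offset 6: leading byte 0xF3 = 11110011 → 4-byte char #4 = F3 BE A7 9F.
Offset 10: leading byte 0xEF = 11101111 → 3-byte char #5 = EF 8B 8F.
Offset 13: leading byte 0xF0 = 11110000 → 4-byte char #6 = F0 93 80 BB.
Leading byte 0xF0 = 11110000 matches 11110xxx → 4-byte sequence.
Byte 1: 0xF0 = 11110000, payload 000 (3 bits).
Byte 2: 0x93 = 10010011 (10xxxxxx ✓), payload 010011.
Byte 3: 0x80 = 10000000 (10xxxxxx ✓), payload 000000.
Byte 4: 0xBB = 10111011 (10xxxxxx ✓), payload 111011.
Concatenate: 000010011000000111011 = 0x1303B (21 bits → U+1303B).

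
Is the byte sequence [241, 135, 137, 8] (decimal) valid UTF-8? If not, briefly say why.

invalid (non-continuation byte where continuation expected)

Leading byte 0xF1 = 11110001 → 4-byte form.
Byte 4 is 0x08 = 00001000, which is not 10xxxxxx — expected a continuation byte.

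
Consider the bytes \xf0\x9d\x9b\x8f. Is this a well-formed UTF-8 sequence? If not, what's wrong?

Leading byte 0xF0 = 11110000 → 4-byte form.
Continuation bytes 0x9D=10011101, 0x9B=10011011, 0x8F=10001111 all match 10xxxxxx.
Decoded value 0x1D6CF is ≥ 0x10000 (shortest form) and not a surrogate.

valid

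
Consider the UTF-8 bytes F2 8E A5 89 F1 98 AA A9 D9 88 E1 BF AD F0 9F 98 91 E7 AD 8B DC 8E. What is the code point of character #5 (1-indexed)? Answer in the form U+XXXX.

Offset 0: leading byte 0xF2 = 11110010 → 4-byte char #1 = F2 8E A5 89.
Offset 4: leading byte 0xF1 = 11110001 → 4-byte char #2 = F1 98 AA A9.
Offset 8: leading byte 0xD9 = 11011001 → 2-byte char #3 = D9 88.
Offset 10: leading byte 0xE1 = 11100001 → 3-byte char #4 = E1 BF AD.
Offset 13: leading byte 0xF0 = 11110000 → 4-byte char #5 = F0 9F 98 91.
Leading byte 0xF0 = 11110000 matches 11110xxx → 4-byte sequence.
Byte 1: 0xF0 = 11110000, payload 000 (3 bits).
Byte 2: 0x9F = 10011111 (10xxxxxx ✓), payload 011111.
Byte 3: 0x98 = 10011000 (10xxxxxx ✓), payload 011000.
Byte 4: 0x91 = 10010001 (10xxxxxx ✓), payload 010001.
Concatenate: 000011111011000010001 = 0x1F611 (21 bits → U+1F611).

U+1F611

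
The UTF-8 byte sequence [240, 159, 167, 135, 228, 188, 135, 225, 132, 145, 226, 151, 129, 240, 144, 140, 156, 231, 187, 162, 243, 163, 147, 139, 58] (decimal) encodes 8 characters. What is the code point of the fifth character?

U+1031C

Offset 0: leading byte 0xF0 = 11110000 → 4-byte char #1 = F0 9F A7 87.
Offset 4: leading byte 0xE4 = 11100100 → 3-byte char #2 = E4 BC 87.
Offset 7: leading byte 0xE1 = 11100001 → 3-byte char #3 = E1 84 91.
Offset 10: leading byte 0xE2 = 11100010 → 3-byte char #4 = E2 97 81.
Offset 13: leading byte 0xF0 = 11110000 → 4-byte char #5 = F0 90 8C 9C.
Leading byte 0xF0 = 11110000 matches 11110xxx → 4-byte sequence.
Byte 1: 0xF0 = 11110000, payload 000 (3 bits).
Byte 2: 0x90 = 10010000 (10xxxxxx ✓), payload 010000.
Byte 3: 0x8C = 10001100 (10xxxxxx ✓), payload 001100.
Byte 4: 0x9C = 10011100 (10xxxxxx ✓), payload 011100.
Concatenate: 000010000001100011100 = 0x1031C (21 bits → U+1031C).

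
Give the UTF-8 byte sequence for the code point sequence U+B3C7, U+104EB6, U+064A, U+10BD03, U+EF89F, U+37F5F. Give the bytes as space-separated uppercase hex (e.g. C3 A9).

EB 8F 87 F4 84 BA B6 D9 8A F4 8B B4 83 F3 AF A2 9F F0 B7 BD 9F

U+B3C7: 3-byte form → EB 8F 87.
U+104EB6: 4-byte form → F4 84 BA B6.
U+064A: 2-byte form → D9 8A.
U+10BD03: 4-byte form → F4 8B B4 83.
U+EF89F: 4-byte form → F3 AF A2 9F.
U+37F5F: 4-byte form → F0 B7 BD 9F.
Concatenated (21 bytes): EB 8F 87 F4 84 BA B6 D9 8A F4 8B B4 83 F3 AF A2 9F F0 B7 BD 9F.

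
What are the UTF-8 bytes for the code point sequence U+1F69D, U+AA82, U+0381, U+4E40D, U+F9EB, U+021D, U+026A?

U+1F69D: 4-byte form → F0 9F 9A 9D.
U+AA82: 3-byte form → EA AA 82.
U+0381: 2-byte form → CE 81.
U+4E40D: 4-byte form → F1 8E 90 8D.
U+F9EB: 3-byte form → EF A7 AB.
U+021D: 2-byte form → C8 9D.
U+026A: 2-byte form → C9 AA.
Concatenated (20 bytes): F0 9F 9A 9D EA AA 82 CE 81 F1 8E 90 8D EF A7 AB C8 9D C9 AA.

F0 9F 9A 9D EA AA 82 CE 81 F1 8E 90 8D EF A7 AB C8 9D C9 AA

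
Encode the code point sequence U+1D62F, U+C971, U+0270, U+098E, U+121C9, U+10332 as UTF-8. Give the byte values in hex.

F0 9D 98 AF EC A5 B1 C9 B0 E0 A6 8E F0 92 87 89 F0 90 8C B2

U+1D62F: 4-byte form → F0 9D 98 AF.
U+C971: 3-byte form → EC A5 B1.
U+0270: 2-byte form → C9 B0.
U+098E: 3-byte form → E0 A6 8E.
U+121C9: 4-byte form → F0 92 87 89.
U+10332: 4-byte form → F0 90 8C B2.
Concatenated (20 bytes): F0 9D 98 AF EC A5 B1 C9 B0 E0 A6 8E F0 92 87 89 F0 90 8C B2.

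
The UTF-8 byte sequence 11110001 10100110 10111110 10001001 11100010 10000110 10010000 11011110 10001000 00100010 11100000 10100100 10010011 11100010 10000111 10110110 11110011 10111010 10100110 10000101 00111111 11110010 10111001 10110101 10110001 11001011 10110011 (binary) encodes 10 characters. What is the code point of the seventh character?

Offset 0: leading byte 0xF1 = 11110001 → 4-byte char #1 = F1 A6 BE 89.
Offset 4: leading byte 0xE2 = 11100010 → 3-byte char #2 = E2 86 90.
Offset 7: leading byte 0xDE = 11011110 → 2-byte char #3 = DE 88.
Offset 9: leading byte 0x22 = 00100010 → 1-byte char #4 = 22.
Offset 10: leading byte 0xE0 = 11100000 → 3-byte char #5 = E0 A4 93.
Offset 13: leading byte 0xE2 = 11100010 → 3-byte char #6 = E2 87 B6.
Offset 16: leading byte 0xF3 = 11110011 → 4-byte char #7 = F3 BA A6 85.
Leading byte 0xF3 = 11110011 matches 11110xxx → 4-byte sequence.
Byte 1: 0xF3 = 11110011, payload 011 (3 bits).
Byte 2: 0xBA = 10111010 (10xxxxxx ✓), payload 111010.
Byte 3: 0xA6 = 10100110 (10xxxxxx ✓), payload 100110.
Byte 4: 0x85 = 10000101 (10xxxxxx ✓), payload 000101.
Concatenate: 011111010100110000101 = 0xFA985 (21 bits → U+FA985).

U+FA985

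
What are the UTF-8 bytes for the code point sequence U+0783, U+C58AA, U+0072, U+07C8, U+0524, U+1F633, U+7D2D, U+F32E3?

DE 83 F3 85 A2 AA 72 DF 88 D4 A4 F0 9F 98 B3 E7 B4 AD F3 B3 8B A3

U+0783: 2-byte form → DE 83.
U+C58AA: 4-byte form → F3 85 A2 AA.
U+0072: 1-byte form → 72.
U+07C8: 2-byte form → DF 88.
U+0524: 2-byte form → D4 A4.
U+1F633: 4-byte form → F0 9F 98 B3.
U+7D2D: 3-byte form → E7 B4 AD.
U+F32E3: 4-byte form → F3 B3 8B A3.
Concatenated (22 bytes): DE 83 F3 85 A2 AA 72 DF 88 D4 A4 F0 9F 98 B3 E7 B4 AD F3 B3 8B A3.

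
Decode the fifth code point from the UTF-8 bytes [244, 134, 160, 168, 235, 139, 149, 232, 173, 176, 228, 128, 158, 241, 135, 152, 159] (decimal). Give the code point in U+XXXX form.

Offset 0: leading byte 0xF4 = 11110100 → 4-byte char #1 = F4 86 A0 A8.
Offset 4: leading byte 0xEB = 11101011 → 3-byte char #2 = EB 8B 95.
Offset 7: leading byte 0xE8 = 11101000 → 3-byte char #3 = E8 AD B0.
Offset 10: leading byte 0xE4 = 11100100 → 3-byte char #4 = E4 80 9E.
Offset 13: leading byte 0xF1 = 11110001 → 4-byte char #5 = F1 87 98 9F.
Leading byte 0xF1 = 11110001 matches 11110xxx → 4-byte sequence.
Byte 1: 0xF1 = 11110001, payload 001 (3 bits).
Byte 2: 0x87 = 10000111 (10xxxxxx ✓), payload 000111.
Byte 3: 0x98 = 10011000 (10xxxxxx ✓), payload 011000.
Byte 4: 0x9F = 10011111 (10xxxxxx ✓), payload 011111.
Concatenate: 001000111011000011111 = 0x4761F (21 bits → U+4761F).

U+4761F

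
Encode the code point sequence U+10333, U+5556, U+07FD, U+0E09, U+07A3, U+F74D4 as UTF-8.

F0 90 8C B3 E5 95 96 DF BD E0 B8 89 DE A3 F3 B7 93 94

U+10333: 4-byte form → F0 90 8C B3.
U+5556: 3-byte form → E5 95 96.
U+07FD: 2-byte form → DF BD.
U+0E09: 3-byte form → E0 B8 89.
U+07A3: 2-byte form → DE A3.
U+F74D4: 4-byte form → F3 B7 93 94.
Concatenated (18 bytes): F0 90 8C B3 E5 95 96 DF BD E0 B8 89 DE A3 F3 B7 93 94.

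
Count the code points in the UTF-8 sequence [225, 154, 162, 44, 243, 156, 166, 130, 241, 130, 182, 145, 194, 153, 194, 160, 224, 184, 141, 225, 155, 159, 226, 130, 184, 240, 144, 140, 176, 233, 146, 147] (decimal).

Byte at offset 0: 0xE1 = 11100001 → 3-byte char (#1). Advance 3.
Byte at offset 3: 0x2C = 00101100 → 1-byte char (#2). Advance 1.
Byte at offset 4: 0xF3 = 11110011 → 4-byte char (#3). Advance 4.
Byte at offset 8: 0xF1 = 11110001 → 4-byte char (#4). Advance 4.
Byte at offset 12: 0xC2 = 11000010 → 2-byte char (#5). Advance 2.
Byte at offset 14: 0xC2 = 11000010 → 2-byte char (#6). Advance 2.
Byte at offset 16: 0xE0 = 11100000 → 3-byte char (#7). Advance 3.
Byte at offset 19: 0xE1 = 11100001 → 3-byte char (#8). Advance 3.
Byte at offset 22: 0xE2 = 11100010 → 3-byte char (#9). Advance 3.
Byte at offset 25: 0xF0 = 11110000 → 4-byte char (#10). Advance 4.
Byte at offset 29: 0xE9 = 11101001 → 3-byte char (#11). Advance 3.
Reached end at offset 32 after 11 code points.

11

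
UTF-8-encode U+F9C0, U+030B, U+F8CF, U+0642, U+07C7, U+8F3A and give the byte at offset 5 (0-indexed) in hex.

0xEF

U+F9C0 → 3-byte form EF A7 80 at offsets 0–2.
U+030B → 2-byte form CC 8B at offsets 3–4.
U+F8CF → 3-byte form EF A3 8F at offsets 5–7.
Offset 5 falls in char 3's range; it's byte 1 of EF A3 8F = 0xEF.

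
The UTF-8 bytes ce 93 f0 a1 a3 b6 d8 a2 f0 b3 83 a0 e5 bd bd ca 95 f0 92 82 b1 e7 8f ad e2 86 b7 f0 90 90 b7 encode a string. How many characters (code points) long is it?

10

Byte at offset 0: 0xCE = 11001110 → 2-byte char (#1). Advance 2.
Byte at offset 2: 0xF0 = 11110000 → 4-byte char (#2). Advance 4.
Byte at offset 6: 0xD8 = 11011000 → 2-byte char (#3). Advance 2.
Byte at offset 8: 0xF0 = 11110000 → 4-byte char (#4). Advance 4.
Byte at offset 12: 0xE5 = 11100101 → 3-byte char (#5). Advance 3.
Byte at offset 15: 0xCA = 11001010 → 2-byte char (#6). Advance 2.
Byte at offset 17: 0xF0 = 11110000 → 4-byte char (#7). Advance 4.
Byte at offset 21: 0xE7 = 11100111 → 3-byte char (#8). Advance 3.
Byte at offset 24: 0xE2 = 11100010 → 3-byte char (#9). Advance 3.
Byte at offset 27: 0xF0 = 11110000 → 4-byte char (#10). Advance 4.
Reached end at offset 31 after 10 code points.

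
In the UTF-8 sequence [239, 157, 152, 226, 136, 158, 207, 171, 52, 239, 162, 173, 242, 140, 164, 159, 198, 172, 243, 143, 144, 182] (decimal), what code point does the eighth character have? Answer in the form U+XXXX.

Offset 0: leading byte 0xEF = 11101111 → 3-byte char #1 = EF 9D 98.
Offset 3: leading byte 0xE2 = 11100010 → 3-byte char #2 = E2 88 9E.
Offset 6: leading byte 0xCF = 11001111 → 2-byte char #3 = CF AB.
Offset 8: leading byte 0x34 = 00110100 → 1-byte char #4 = 34.
Offset 9: leading byte 0xEF = 11101111 → 3-byte char #5 = EF A2 AD.
Offset 12: leading byte 0xF2 = 11110010 → 4-byte char #6 = F2 8C A4 9F.
Offset 16: leading byte 0xC6 = 11000110 → 2-byte char #7 = C6 AC.
Offset 18: leading byte 0xF3 = 11110011 → 4-byte char #8 = F3 8F 90 B6.
Leading byte 0xF3 = 11110011 matches 11110xxx → 4-byte sequence.
Byte 1: 0xF3 = 11110011, payload 011 (3 bits).
Byte 2: 0x8F = 10001111 (10xxxxxx ✓), payload 001111.
Byte 3: 0x90 = 10010000 (10xxxxxx ✓), payload 010000.
Byte 4: 0xB6 = 10110110 (10xxxxxx ✓), payload 110110.
Concatenate: 011001111010000110110 = 0xCF436 (21 bits → U+CF436).

U+CF436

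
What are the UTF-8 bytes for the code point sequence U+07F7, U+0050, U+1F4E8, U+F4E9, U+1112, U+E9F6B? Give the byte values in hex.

DF B7 50 F0 9F 93 A8 EF 93 A9 E1 84 92 F3 A9 BD AB

U+07F7: 2-byte form → DF B7.
U+0050: 1-byte form → 50.
U+1F4E8: 4-byte form → F0 9F 93 A8.
U+F4E9: 3-byte form → EF 93 A9.
U+1112: 3-byte form → E1 84 92.
U+E9F6B: 4-byte form → F3 A9 BD AB.
Concatenated (17 bytes): DF B7 50 F0 9F 93 A8 EF 93 A9 E1 84 92 F3 A9 BD AB.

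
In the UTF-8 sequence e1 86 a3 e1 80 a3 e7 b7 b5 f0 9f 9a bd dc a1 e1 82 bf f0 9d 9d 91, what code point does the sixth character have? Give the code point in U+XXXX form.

Offset 0: leading byte 0xE1 = 11100001 → 3-byte char #1 = E1 86 A3.
Offset 3: leading byte 0xE1 = 11100001 → 3-byte char #2 = E1 80 A3.
Offset 6: leading byte 0xE7 = 11100111 → 3-byte char #3 = E7 B7 B5.
Offset 9: leading byte 0xF0 = 11110000 → 4-byte char #4 = F0 9F 9A BD.
Offset 13: leading byte 0xDC = 11011100 → 2-byte char #5 = DC A1.
Offset 15: leading byte 0xE1 = 11100001 → 3-byte char #6 = E1 82 BF.
Leading byte 0xE1 = 11100001 matches 1110xxxx → 3-byte sequence.
Byte 1: 0xE1 = 11100001, payload 0001 (4 bits).
Byte 2: 0x82 = 10000010 (10xxxxxx ✓), payload 000010.
Byte 3: 0xBF = 10111111 (10xxxxxx ✓), payload 111111.
Concatenate: 0001000010111111 = 0x10BF (16 bits → U+10BF).

U+10BF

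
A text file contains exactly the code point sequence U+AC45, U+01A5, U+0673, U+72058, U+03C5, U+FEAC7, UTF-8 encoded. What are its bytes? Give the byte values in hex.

U+AC45: 3-byte form → EA B1 85.
U+01A5: 2-byte form → C6 A5.
U+0673: 2-byte form → D9 B3.
U+72058: 4-byte form → F1 B2 81 98.
U+03C5: 2-byte form → CF 85.
U+FEAC7: 4-byte form → F3 BE AB 87.
Concatenated (17 bytes): EA B1 85 C6 A5 D9 B3 F1 B2 81 98 CF 85 F3 BE AB 87.

EA B1 85 C6 A5 D9 B3 F1 B2 81 98 CF 85 F3 BE AB 87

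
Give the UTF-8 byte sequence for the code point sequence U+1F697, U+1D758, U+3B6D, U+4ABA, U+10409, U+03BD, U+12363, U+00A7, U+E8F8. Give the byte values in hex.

U+1F697: 4-byte form → F0 9F 9A 97.
U+1D758: 4-byte form → F0 9D 9D 98.
U+3B6D: 3-byte form → E3 AD AD.
U+4ABA: 3-byte form → E4 AA BA.
U+10409: 4-byte form → F0 90 90 89.
U+03BD: 2-byte form → CE BD.
U+12363: 4-byte form → F0 92 8D A3.
U+00A7: 2-byte form → C2 A7.
U+E8F8: 3-byte form → EE A3 B8.
Concatenated (29 bytes): F0 9F 9A 97 F0 9D 9D 98 E3 AD AD E4 AA BA F0 90 90 89 CE BD F0 92 8D A3 C2 A7 EE A3 B8.

F0 9F 9A 97 F0 9D 9D 98 E3 AD AD E4 AA BA F0 90 90 89 CE BD F0 92 8D A3 C2 A7 EE A3 B8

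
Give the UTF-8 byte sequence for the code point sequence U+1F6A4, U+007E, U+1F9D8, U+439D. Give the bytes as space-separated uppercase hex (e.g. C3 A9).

U+1F6A4: 4-byte form → F0 9F 9A A4.
U+007E: 1-byte form → 7E.
U+1F9D8: 4-byte form → F0 9F A7 98.
U+439D: 3-byte form → E4 8E 9D.
Concatenated (12 bytes): F0 9F 9A A4 7E F0 9F A7 98 E4 8E 9D.

F0 9F 9A A4 7E F0 9F A7 98 E4 8E 9D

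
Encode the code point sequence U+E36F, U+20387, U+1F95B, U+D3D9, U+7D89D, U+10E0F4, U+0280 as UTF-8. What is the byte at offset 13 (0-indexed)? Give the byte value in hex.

0x99

U+E36F → 3-byte form EE 8D AF at offsets 0–2.
U+20387 → 4-byte form F0 A0 8E 87 at offsets 3–6.
U+1F95B → 4-byte form F0 9F A5 9B at offsets 7–10.
U+D3D9 → 3-byte form ED 8F 99 at offsets 11–13.
Offset 13 falls in char 4's range; it's byte 3 of ED 8F 99 = 0x99.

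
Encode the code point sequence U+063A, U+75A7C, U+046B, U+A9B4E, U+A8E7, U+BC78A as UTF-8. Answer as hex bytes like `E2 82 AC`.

D8 BA F1 B5 A9 BC D1 AB F2 A9 AD 8E EA A3 A7 F2 BC 9E 8A

U+063A: 2-byte form → D8 BA.
U+75A7C: 4-byte form → F1 B5 A9 BC.
U+046B: 2-byte form → D1 AB.
U+A9B4E: 4-byte form → F2 A9 AD 8E.
U+A8E7: 3-byte form → EA A3 A7.
U+BC78A: 4-byte form → F2 BC 9E 8A.
Concatenated (19 bytes): D8 BA F1 B5 A9 BC D1 AB F2 A9 AD 8E EA A3 A7 F2 BC 9E 8A.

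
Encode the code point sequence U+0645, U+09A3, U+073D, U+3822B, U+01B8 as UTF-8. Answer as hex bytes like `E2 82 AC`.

U+0645: 2-byte form → D9 85.
U+09A3: 3-byte form → E0 A6 A3.
U+073D: 2-byte form → DC BD.
U+3822B: 4-byte form → F0 B8 88 AB.
U+01B8: 2-byte form → C6 B8.
Concatenated (13 bytes): D9 85 E0 A6 A3 DC BD F0 B8 88 AB C6 B8.

D9 85 E0 A6 A3 DC BD F0 B8 88 AB C6 B8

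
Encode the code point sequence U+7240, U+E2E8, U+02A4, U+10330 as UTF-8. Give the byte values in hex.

U+7240: 3-byte form → E7 89 80.
U+E2E8: 3-byte form → EE 8B A8.
U+02A4: 2-byte form → CA A4.
U+10330: 4-byte form → F0 90 8C B0.
Concatenated (12 bytes): E7 89 80 EE 8B A8 CA A4 F0 90 8C B0.

E7 89 80 EE 8B A8 CA A4 F0 90 8C B0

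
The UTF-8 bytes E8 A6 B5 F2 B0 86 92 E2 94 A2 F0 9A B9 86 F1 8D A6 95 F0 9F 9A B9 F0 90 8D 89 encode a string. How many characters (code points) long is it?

Byte at offset 0: 0xE8 = 11101000 → 3-byte char (#1). Advance 3.
Byte at offset 3: 0xF2 = 11110010 → 4-byte char (#2). Advance 4.
Byte at offset 7: 0xE2 = 11100010 → 3-byte char (#3). Advance 3.
Byte at offset 10: 0xF0 = 11110000 → 4-byte char (#4). Advance 4.
Byte at offset 14: 0xF1 = 11110001 → 4-byte char (#5). Advance 4.
Byte at offset 18: 0xF0 = 11110000 → 4-byte char (#6). Advance 4.
Byte at offset 22: 0xF0 = 11110000 → 4-byte char (#7). Advance 4.
Reached end at offset 26 after 7 code points.

7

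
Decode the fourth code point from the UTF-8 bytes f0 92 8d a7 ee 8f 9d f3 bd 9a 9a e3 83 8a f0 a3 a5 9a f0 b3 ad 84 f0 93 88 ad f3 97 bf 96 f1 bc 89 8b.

Offset 0: leading byte 0xF0 = 11110000 → 4-byte char #1 = F0 92 8D A7.
Offset 4: leading byte 0xEE = 11101110 → 3-byte char #2 = EE 8F 9D.
Offset 7: leading byte 0xF3 = 11110011 → 4-byte char #3 = F3 BD 9A 9A.
Offset 11: leading byte 0xE3 = 11100011 → 3-byte char #4 = E3 83 8A.
Leading byte 0xE3 = 11100011 matches 1110xxxx → 3-byte sequence.
Byte 1: 0xE3 = 11100011, payload 0011 (4 bits).
Byte 2: 0x83 = 10000011 (10xxxxxx ✓), payload 000011.
Byte 3: 0x8A = 10001010 (10xxxxxx ✓), payload 001010.
Concatenate: 0011000011001010 = 0x30CA (16 bits → U+30CA).

U+30CA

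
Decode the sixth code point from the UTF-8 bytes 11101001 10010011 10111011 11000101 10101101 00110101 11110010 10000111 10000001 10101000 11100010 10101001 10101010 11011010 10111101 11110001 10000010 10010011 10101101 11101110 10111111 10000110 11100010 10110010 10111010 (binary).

Offset 0: leading byte 0xE9 = 11101001 → 3-byte char #1 = E9 93 BB.
Offset 3: leading byte 0xC5 = 11000101 → 2-byte char #2 = C5 AD.
Offset 5: leading byte 0x35 = 00110101 → 1-byte char #3 = 35.
Offset 6: leading byte 0xF2 = 11110010 → 4-byte char #4 = F2 87 81 A8.
Offset 10: leading byte 0xE2 = 11100010 → 3-byte char #5 = E2 A9 AA.
Offset 13: leading byte 0xDA = 11011010 → 2-byte char #6 = DA BD.
Leading byte 0xDA = 11011010 matches 110xxxxx → 2-byte sequence.
Byte 1: 0xDA = 11011010, payload 11010 (5 bits).
Byte 2: 0xBD = 10111101 (10xxxxxx ✓), payload 111101.
Concatenate: 11010111101 = 0x6BD (11 bits → U+06BD).

U+06BD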